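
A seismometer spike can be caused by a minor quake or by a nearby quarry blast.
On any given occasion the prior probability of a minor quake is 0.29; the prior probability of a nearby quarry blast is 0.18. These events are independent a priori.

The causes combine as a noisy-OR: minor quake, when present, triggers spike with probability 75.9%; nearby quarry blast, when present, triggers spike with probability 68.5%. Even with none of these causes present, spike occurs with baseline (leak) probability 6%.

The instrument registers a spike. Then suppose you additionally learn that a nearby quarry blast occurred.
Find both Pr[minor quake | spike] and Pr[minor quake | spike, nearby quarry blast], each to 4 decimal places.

Pr[minor quake | spike] ≈ 0.6505; Pr[minor quake | spike, nearby quarry blast] ≈ 0.3502

Under noisy-OR, P(spike | causes) = 1 − (1−0.06)·∏(1−qᵢ) over the active causes.
P(spike) = 0.06*0.71*0.82 + 0.7039*0.71*0.18 + 0.77346*0.29*0.82 + 0.92864*0.29*0.18 = 0.034932 + 0.089958 + 0.183929 + 0.048475 = 0.357294
Restricting to configurations with minor quake present: 0.183929 + 0.048475 = 0.232404.
Hence the posterior is 0.232404/0.357294 ≈ 0.6505.

With the extra evidence:
By total probability over both values of minor quake:
  P(spike | nearby quarry blast) = 0.7039×0.71 + 0.92864×0.29
        = 0.499769 + 0.269306 = 0.769075
Configurations with minor quake contribute 0.269306, so
  P(minor quake | spike, nearby quarry blast) = 0.269306 / 0.769075 ≈ 0.3502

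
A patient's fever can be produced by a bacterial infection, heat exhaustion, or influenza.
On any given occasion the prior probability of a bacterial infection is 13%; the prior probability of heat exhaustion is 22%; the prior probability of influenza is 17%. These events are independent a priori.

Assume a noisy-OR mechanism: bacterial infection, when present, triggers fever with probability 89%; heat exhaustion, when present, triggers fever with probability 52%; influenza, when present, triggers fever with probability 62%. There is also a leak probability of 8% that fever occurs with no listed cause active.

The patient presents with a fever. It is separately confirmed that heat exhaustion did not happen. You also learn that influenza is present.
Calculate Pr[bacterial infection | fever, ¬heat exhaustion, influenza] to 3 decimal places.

Pr[bacterial infection | fever, ¬heat exhaustion, influenza] ≈ 0.181

Under noisy-OR, P(fever | causes) = 1 − (1−0.08)·∏(1−qᵢ) over the active causes.
P(fever | ¬heat exhaustion, influenza) = 0.6504×0.87 + 0.961544×0.13 = 0.565848 + 0.125001 = 0.690849
Of this, 0.125001 comes from 0.961544×0.13 (the bacterial infection=true cases).
P(bacterial infection | fever, ¬heat exhaustion, influenza) = 0.125001 / 0.690849 ≈ 0.181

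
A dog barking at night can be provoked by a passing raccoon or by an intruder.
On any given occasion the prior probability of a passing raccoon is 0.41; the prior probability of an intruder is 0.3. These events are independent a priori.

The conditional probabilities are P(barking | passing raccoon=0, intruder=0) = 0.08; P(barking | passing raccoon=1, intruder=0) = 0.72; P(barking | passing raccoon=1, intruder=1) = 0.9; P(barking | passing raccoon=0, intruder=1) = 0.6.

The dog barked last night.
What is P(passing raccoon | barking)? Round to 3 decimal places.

P(passing raccoon | barking) ≈ 0.695

By total probability over the 4 (passing raccoon, intruder) configurations:
  P(barking) = 0.08*0.59*0.7 + 0.6*0.59*0.3 + 0.72*0.41*0.7 + 0.9*0.41*0.3
        = 0.033040 + 0.106200 + 0.206640 + 0.110700 = 0.456580
Keeping only the passing raccoon-present terms gives 0.317340, so
  P(passing raccoon | barking) = 0.317340 / 0.456580 ≈ 0.695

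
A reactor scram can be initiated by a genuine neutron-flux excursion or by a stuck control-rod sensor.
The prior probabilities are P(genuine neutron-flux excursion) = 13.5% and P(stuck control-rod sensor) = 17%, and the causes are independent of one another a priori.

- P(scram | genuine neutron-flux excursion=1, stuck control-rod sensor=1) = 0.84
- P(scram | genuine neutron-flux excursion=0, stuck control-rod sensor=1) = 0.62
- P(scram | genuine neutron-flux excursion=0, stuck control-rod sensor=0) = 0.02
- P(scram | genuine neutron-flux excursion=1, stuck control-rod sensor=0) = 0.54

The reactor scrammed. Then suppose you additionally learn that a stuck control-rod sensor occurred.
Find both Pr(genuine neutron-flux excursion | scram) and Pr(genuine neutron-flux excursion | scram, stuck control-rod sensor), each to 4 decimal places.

Pr(genuine neutron-flux excursion | scram) ≈ 0.4305; Pr(genuine neutron-flux excursion | scram, stuck control-rod sensor) ≈ 0.1745

P(scram) = 0.02·0.865·0.83 + 0.62·0.865·0.17 + 0.54·0.135·0.83 + 0.84·0.135·0.17 = 0.014359 + 0.091171 + 0.060507 + 0.019278 = 0.185315
The genuine neutron-flux excursion-present share is 0.060507 + 0.019278 = 0.079785.
So P(genuine neutron-flux excursion | scram) = 0.079785/0.185315 ≈ 0.4305.

Now condition on the additional information:
P(scram | stuck control-rod sensor) = 0.62·0.865 + 0.84·0.135 = 0.536300 + 0.113400 = 0.649700
Restricting to configurations with genuine neutron-flux excursion present: 0.84·0.135 = 0.113400.
Hence the posterior is 0.113400/0.649700 ≈ 0.1745.
— stuck control-rod sensor explains away the evidence for genuine neutron-flux excursion.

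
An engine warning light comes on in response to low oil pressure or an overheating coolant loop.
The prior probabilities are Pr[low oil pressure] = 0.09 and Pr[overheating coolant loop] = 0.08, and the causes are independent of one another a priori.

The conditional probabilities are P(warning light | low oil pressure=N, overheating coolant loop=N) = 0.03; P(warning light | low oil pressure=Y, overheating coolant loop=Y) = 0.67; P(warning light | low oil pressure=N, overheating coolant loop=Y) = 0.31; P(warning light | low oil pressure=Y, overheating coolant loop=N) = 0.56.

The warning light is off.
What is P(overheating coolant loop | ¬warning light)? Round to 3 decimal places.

P(overheating coolant loop | ¬warning light) ≈ 0.058

Enumerate the 4 (low oil pressure, overheating coolant loop) configurations and weight by the priors:
  P(¬warning light) = 0.97·0.91·0.92 + 0.69·0.91·0.08 + 0.44·0.09·0.92 + 0.33·0.09·0.08
        = 0.812084 + 0.050232 + 0.036432 + 0.002376 = 0.901124
The terms with overheating coolant loop present sum to 0.052608, so
  P(overheating coolant loop | ¬warning light) = 0.052608 / 0.901124 ≈ 0.058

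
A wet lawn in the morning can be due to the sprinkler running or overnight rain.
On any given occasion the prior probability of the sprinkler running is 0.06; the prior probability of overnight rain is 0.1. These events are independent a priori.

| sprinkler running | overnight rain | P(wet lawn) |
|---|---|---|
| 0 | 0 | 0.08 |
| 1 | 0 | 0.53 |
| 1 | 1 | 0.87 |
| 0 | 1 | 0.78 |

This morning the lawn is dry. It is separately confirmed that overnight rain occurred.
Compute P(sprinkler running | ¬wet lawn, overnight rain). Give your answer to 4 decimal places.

For the numerator, keep only sprinkler running=true terms: 0.13·0.06 = 0.007800
The normalizing constant is 0.22·0.94 + 0.13·0.06 = 0.214600
Posterior = 0.007800 / 0.214600 ≈ 0.0363

P(sprinkler running | ¬wet lawn, overnight rain) ≈ 0.0363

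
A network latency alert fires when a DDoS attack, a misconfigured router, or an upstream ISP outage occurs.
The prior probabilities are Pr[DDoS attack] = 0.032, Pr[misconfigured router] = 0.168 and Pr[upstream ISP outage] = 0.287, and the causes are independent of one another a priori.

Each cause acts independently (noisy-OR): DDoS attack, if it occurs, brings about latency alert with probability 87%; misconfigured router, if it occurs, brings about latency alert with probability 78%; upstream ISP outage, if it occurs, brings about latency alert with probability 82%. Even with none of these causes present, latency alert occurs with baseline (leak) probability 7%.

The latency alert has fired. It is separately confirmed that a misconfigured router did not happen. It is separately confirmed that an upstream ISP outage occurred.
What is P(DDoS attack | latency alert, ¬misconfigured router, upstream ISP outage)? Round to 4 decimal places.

Under noisy-OR, P(latency alert | causes) = 1 − (1−0.07)·∏(1−qᵢ) over the active causes.
P(latency alert | ¬misconfigured router, upstream ISP outage) = 0.8326*0.968 + 0.978238*0.032 = 0.805957 + 0.031304 = 0.837261
Of this, 0.031304 comes from 0.978238*0.032 (the DDoS attack=true cases).
Hence the posterior is 0.031304/0.837261 ≈ 0.0374.

P(DDoS attack | latency alert, ¬misconfigured router, upstream ISP outage) ≈ 0.0374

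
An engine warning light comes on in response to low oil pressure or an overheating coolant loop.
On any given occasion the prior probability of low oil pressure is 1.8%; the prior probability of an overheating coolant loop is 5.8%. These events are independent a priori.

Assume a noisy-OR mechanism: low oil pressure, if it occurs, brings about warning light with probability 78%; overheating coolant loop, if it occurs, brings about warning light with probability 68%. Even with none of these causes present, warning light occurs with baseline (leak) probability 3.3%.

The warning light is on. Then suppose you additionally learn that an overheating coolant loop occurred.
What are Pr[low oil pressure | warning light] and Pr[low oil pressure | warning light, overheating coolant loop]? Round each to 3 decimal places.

Under noisy-OR, P(warning light | causes) = 1 − (1−0.033)·∏(1−qᵢ) over the active causes.
Numerator (weight on configurations with low oil pressure): 0.013349 + 0.000973 = 0.014322
The normalizing constant is 0.033*0.982*0.942 + 0.69056*0.982*0.058 + 0.78726*0.018*0.942 + 0.931923*0.018*0.058 = 0.084180
P(low oil pressure | warning light) = 0.014322/0.084180 ≈ 0.170

With the extra evidence:
Numerator (weight on configurations with low oil pressure): 0.931923·0.018 = 0.016775
The normalizing constant is 0.69056·0.982 + 0.931923·0.018 = 0.694905
Posterior = 0.016775 / 0.694905 ≈ 0.024
Conditioning on overheating coolant loop lowers the posterior on low oil pressure: the classic explaining-away effect in a common-effect structure.

Pr[low oil pressure | warning light] ≈ 0.170; Pr[low oil pressure | warning light, overheating coolant loop] ≈ 0.024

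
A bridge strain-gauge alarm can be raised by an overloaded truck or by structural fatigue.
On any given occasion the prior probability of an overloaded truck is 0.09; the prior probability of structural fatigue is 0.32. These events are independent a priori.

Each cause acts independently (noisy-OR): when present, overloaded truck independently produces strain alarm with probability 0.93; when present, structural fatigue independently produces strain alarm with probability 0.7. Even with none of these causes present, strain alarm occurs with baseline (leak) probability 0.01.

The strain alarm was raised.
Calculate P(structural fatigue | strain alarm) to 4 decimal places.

Under noisy-OR, P(strain alarm | causes) = 1 − (1−0.01)·∏(1−qᵢ) over the active causes.
P(strain alarm) = 0.01*0.91*0.68 + 0.703*0.91*0.32 + 0.9307*0.09*0.68 + 0.97921*0.09*0.32 = 0.006188 + 0.204714 + 0.056959 + 0.028201 = 0.296062
The structural fatigue-present share is 0.204714 + 0.028201 = 0.232915.
So P(structural fatigue | strain alarm) = 0.232915/0.296062 ≈ 0.7867.

P(structural fatigue | strain alarm) ≈ 0.7867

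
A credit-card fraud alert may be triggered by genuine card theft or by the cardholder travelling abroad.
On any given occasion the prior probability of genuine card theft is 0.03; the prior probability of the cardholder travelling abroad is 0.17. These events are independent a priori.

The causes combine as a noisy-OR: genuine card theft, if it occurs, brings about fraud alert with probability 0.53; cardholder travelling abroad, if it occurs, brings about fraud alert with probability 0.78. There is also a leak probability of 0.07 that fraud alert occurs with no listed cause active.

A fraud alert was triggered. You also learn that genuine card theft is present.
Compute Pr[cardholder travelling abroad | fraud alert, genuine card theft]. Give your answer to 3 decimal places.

Under noisy-OR, P(fraud alert | causes) = 1 − (1−0.07)·∏(1−qᵢ) over the active causes.
For the numerator, keep only cardholder travelling abroad=true terms: 0.903838×0.17 = 0.153652
The normalizing constant is 0.5629×0.83 + 0.903838×0.17 = 0.620859
P(cardholder travelling abroad | fraud alert, genuine card theft) = 0.153652/0.620859 ≈ 0.247

Pr[cardholder travelling abroad | fraud alert, genuine card theft] ≈ 0.247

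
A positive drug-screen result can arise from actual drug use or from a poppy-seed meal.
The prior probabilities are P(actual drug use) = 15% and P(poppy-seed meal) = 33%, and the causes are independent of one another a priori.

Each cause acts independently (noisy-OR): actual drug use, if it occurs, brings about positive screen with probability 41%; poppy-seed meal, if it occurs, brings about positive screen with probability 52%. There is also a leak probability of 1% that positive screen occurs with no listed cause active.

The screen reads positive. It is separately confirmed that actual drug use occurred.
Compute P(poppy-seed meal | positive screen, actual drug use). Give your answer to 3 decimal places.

Under noisy-OR, P(positive screen | causes) = 1 − (1−0.01)·∏(1−qᵢ) over the active causes.
P(positive screen | actual drug use) = 0.4159*0.67 + 0.719632*0.33 = 0.278653 + 0.237479 = 0.516132
Of this, 0.237479 comes from 0.719632*0.33 (the poppy-seed meal=true cases).
P(poppy-seed meal | positive screen, actual drug use) = 0.237479 / 0.516132 ≈ 0.460

P(poppy-seed meal | positive screen, actual drug use) ≈ 0.460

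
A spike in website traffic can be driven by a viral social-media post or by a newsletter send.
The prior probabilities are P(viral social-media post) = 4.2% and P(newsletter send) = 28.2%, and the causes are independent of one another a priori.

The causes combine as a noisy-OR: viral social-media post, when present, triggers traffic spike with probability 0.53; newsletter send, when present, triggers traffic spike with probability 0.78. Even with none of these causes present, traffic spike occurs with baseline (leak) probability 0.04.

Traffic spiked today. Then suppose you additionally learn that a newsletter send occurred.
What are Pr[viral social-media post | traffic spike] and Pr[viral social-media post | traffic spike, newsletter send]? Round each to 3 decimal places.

Pr[viral social-media post | traffic spike] ≈ 0.102; Pr[viral social-media post | traffic spike, newsletter send] ≈ 0.048

Under noisy-OR, P(traffic spike | causes) = 1 − (1−0.04)·∏(1−qᵢ) over the active causes.
Enumerate the 4 (viral social-media post, newsletter send) configurations and weight by the priors:
  P(traffic spike) = 0.04·0.958·0.718 + 0.7888·0.958·0.282 + 0.5488·0.042·0.718 + 0.900736·0.042·0.282
        = 0.027514 + 0.213099 + 0.016550 + 0.010668 = 0.267831
The terms with viral social-media post present sum to 0.027218, so
  P(viral social-media post | traffic spike) = 0.027218 / 0.267831 ≈ 0.102

Now also conditioning on newsletter send=true:
P(traffic spike | newsletter send) = 0.7888×0.958 + 0.900736×0.042 = 0.755670 + 0.037831 = 0.793501
Restricting to configurations with viral social-media post present: 0.900736×0.042 = 0.037831.
So P(viral social-media post | traffic spike, newsletter send) = 0.037831/0.793501 ≈ 0.048.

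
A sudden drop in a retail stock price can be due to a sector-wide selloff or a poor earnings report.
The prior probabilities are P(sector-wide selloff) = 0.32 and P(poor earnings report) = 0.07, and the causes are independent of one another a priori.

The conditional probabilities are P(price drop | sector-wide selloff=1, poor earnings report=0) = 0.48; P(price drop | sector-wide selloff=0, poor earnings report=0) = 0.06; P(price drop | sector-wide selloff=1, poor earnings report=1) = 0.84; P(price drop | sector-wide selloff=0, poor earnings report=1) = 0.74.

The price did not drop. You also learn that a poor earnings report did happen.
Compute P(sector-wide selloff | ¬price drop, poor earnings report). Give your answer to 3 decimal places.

P(sector-wide selloff | ¬price drop, poor earnings report) ≈ 0.225

Enumerate both values of sector-wide selloff and weight by the priors:
  P(¬price drop | poor earnings report) = 0.26·0.68 + 0.16·0.32
        = 0.176800 + 0.051200 = 0.228000
Keeping only the sector-wide selloff-present terms gives 0.051200, so
  P(sector-wide selloff | ¬price drop, poor earnings report) = 0.051200 / 0.228000 ≈ 0.225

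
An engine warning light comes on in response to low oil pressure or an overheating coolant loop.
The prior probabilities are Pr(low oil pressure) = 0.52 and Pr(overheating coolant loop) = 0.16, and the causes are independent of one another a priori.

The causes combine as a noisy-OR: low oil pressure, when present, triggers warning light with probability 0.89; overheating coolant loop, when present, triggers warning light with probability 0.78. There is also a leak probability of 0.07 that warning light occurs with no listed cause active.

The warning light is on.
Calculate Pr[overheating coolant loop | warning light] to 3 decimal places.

Pr[overheating coolant loop | warning light] ≈ 0.253

Under noisy-OR, P(warning light | causes) = 1 − (1−0.07)·∏(1−qᵢ) over the active causes.
By total probability over the 4 (low oil pressure, overheating coolant loop) configurations:
  P(warning light) = 0.07*0.48*0.84 + 0.7954*0.48*0.16 + 0.8977*0.52*0.84 + 0.977494*0.52*0.16
        = 0.028224 + 0.061087 + 0.392115 + 0.081328 = 0.562754
Configurations with overheating coolant loop contribute 0.142415, so
  P(overheating coolant loop | warning light) = 0.142415 / 0.562754 ≈ 0.253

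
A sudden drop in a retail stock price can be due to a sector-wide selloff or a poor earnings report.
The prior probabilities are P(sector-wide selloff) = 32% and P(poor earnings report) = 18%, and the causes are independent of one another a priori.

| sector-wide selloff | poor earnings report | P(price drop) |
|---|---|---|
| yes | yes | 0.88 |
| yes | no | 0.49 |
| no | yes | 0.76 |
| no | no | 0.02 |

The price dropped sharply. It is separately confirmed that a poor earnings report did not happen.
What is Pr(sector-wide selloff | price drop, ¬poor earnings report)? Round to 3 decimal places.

Pr(sector-wide selloff | price drop, ¬poor earnings report) ≈ 0.920

Enumerate both values of sector-wide selloff and weight by the priors:
  P(price drop | ¬poor earnings report) = 0.02·0.68 + 0.49·0.32
        = 0.013600 + 0.156800 = 0.170400
Configurations with sector-wide selloff contribute 0.156800, so
  P(sector-wide selloff | price drop, ¬poor earnings report) = 0.156800 / 0.170400 ≈ 0.920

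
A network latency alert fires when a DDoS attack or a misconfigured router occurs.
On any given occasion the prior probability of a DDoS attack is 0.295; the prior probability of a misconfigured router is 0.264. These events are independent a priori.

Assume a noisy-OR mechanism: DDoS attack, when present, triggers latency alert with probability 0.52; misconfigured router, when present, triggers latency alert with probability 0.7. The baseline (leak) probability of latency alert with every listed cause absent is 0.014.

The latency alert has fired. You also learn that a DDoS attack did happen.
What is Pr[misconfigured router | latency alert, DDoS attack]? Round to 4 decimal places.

Pr[misconfigured router | latency alert, DDoS attack] ≈ 0.3688

Under noisy-OR, P(latency alert | causes) = 1 − (1−0.014)·∏(1−qᵢ) over the active causes.
Numerator (weight on configurations with misconfigured router): 0.858016×0.264 = 0.226516
The normalizing constant is 0.52672×0.736 + 0.858016×0.264 = 0.614182
Posterior = 0.226516 / 0.614182 ≈ 0.3688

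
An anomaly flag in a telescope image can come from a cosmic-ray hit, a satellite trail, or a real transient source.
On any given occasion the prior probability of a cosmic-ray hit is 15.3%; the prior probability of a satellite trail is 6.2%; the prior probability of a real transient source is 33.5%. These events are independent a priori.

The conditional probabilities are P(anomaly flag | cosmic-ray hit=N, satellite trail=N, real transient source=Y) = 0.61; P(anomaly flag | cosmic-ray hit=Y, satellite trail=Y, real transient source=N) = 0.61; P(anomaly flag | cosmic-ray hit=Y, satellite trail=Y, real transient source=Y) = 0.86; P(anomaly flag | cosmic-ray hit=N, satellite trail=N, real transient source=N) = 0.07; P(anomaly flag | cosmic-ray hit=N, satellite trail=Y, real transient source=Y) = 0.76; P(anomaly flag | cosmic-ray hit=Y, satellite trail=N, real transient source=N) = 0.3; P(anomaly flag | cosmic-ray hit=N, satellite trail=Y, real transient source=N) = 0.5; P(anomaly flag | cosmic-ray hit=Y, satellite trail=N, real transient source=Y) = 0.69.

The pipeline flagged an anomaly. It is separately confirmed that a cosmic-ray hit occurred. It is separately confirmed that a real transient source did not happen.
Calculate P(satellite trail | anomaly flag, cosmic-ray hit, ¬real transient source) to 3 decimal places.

P(anomaly flag | cosmic-ray hit, ¬real transient source) = 0.3×0.938 + 0.61×0.062 = 0.281400 + 0.037820 = 0.319220
Restricting to configurations with satellite trail present: 0.61×0.062 = 0.037820.
Hence the posterior is 0.037820/0.319220 ≈ 0.118.

P(satellite trail | anomaly flag, cosmic-ray hit, ¬real transient source) ≈ 0.118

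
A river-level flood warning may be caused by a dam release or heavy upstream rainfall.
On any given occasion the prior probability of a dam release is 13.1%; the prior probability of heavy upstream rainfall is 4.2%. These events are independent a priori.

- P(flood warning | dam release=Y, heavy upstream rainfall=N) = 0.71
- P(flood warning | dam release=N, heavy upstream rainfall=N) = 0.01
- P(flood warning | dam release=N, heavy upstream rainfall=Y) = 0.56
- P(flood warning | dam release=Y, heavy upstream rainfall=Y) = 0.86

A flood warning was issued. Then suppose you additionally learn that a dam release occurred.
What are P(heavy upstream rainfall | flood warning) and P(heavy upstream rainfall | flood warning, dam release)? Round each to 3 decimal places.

P(heavy upstream rainfall | flood warning) ≈ 0.205; P(heavy upstream rainfall | flood warning, dam release) ≈ 0.050

P(flood warning) = 0.01·0.869·0.958 + 0.56·0.869·0.042 + 0.71·0.131·0.958 + 0.86·0.131·0.042 = 0.008325 + 0.020439 + 0.089104 + 0.004732 = 0.122600
Of this, 0.025171 comes from 0.020439 + 0.004732 (the heavy upstream rainfall=true cases).
Hence the posterior is 0.025171/0.122600 ≈ 0.205.

Now also conditioning on dam release=true:
Sum P(flood warning|·) weighted by the priors over both values of heavy upstream rainfall:
  P(flood warning | dam release) = 0.71×0.958 + 0.86×0.042
        = 0.680180 + 0.036120 = 0.716300
Configurations with heavy upstream rainfall contribute 0.036120, so
  P(heavy upstream rainfall | flood warning, dam release) = 0.036120 / 0.716300 ≈ 0.050
This is intercausal reasoning (explaining away): once dam release accounts for the flood warning, heavy upstream rainfall becomes less likely.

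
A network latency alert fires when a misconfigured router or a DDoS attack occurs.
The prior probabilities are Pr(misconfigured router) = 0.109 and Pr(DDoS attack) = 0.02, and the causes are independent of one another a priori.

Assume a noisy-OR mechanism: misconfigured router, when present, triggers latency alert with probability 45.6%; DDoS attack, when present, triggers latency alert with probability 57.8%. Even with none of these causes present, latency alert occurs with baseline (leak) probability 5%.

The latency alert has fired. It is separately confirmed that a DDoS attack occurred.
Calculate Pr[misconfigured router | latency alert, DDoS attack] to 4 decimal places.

Under noisy-OR, P(latency alert | causes) = 1 − (1−0.05)·∏(1−qᵢ) over the active causes.
By total probability over both values of misconfigured router:
  P(latency alert | DDoS attack) = 0.5991·0.891 + 0.78191·0.109
        = 0.533798 + 0.085228 = 0.619026
Configurations with misconfigured router contribute 0.085228, so
  P(misconfigured router | latency alert, DDoS attack) = 0.085228 / 0.619026 ≈ 0.1377

Pr[misconfigured router | latency alert, DDoS attack] ≈ 0.1377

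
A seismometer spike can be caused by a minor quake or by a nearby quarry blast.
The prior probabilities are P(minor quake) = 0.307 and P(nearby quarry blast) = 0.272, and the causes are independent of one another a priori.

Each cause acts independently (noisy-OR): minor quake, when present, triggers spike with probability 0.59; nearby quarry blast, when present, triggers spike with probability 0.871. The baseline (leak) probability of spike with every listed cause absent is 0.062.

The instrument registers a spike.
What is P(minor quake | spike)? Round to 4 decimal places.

P(minor quake | spike) ≈ 0.5241

Under noisy-OR, P(spike | causes) = 1 − (1−0.062)·∏(1−qᵢ) over the active causes.
Weight on minor quake=true, given the evidence: 0.137544 + 0.079361 = 0.216905
Normalizer over all consistent configurations: 0.062×0.693×0.728 + 0.878998×0.693×0.272 + 0.61542×0.307×0.728 + 0.950389×0.307×0.272 = 0.413872
Posterior = 0.216905 / 0.413872 ≈ 0.5241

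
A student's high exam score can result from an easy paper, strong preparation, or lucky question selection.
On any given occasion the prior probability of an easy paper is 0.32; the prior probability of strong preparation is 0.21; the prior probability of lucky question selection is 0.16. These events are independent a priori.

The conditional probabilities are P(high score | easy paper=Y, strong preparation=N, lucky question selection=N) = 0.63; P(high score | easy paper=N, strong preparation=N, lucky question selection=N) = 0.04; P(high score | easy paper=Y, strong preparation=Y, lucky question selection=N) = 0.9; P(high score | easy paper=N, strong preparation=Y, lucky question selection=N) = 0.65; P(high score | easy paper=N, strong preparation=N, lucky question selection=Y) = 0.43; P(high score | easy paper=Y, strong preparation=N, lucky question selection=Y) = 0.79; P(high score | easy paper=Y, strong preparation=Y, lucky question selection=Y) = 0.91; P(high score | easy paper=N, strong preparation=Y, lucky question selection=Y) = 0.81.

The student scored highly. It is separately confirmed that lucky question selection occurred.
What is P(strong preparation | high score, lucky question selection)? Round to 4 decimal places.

P(high score | lucky question selection) = 0.43*0.68*0.79 + 0.81*0.68*0.21 + 0.79*0.32*0.79 + 0.91*0.32*0.21 = 0.230996 + 0.115668 + 0.199712 + 0.061152 = 0.607528
Restricting to configurations with strong preparation present: 0.115668 + 0.061152 = 0.176820.
P(strong preparation | high score, lucky question selection) = 0.176820 / 0.607528 ≈ 0.2910

P(strong preparation | high score, lucky question selection) ≈ 0.2910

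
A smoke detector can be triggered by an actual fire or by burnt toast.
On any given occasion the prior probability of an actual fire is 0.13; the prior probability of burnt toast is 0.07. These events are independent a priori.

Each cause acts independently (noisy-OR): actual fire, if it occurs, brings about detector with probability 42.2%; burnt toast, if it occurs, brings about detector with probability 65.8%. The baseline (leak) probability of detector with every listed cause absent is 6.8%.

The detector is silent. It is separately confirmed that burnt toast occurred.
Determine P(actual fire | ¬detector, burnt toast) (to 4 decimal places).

P(actual fire | ¬detector, burnt toast) ≈ 0.0795

Under noisy-OR, P(detector | causes) = 1 − (1−0.068)·∏(1−qᵢ) over the active causes.
By total probability over both values of actual fire:
  P(¬detector | burnt toast) = 0.318744*0.87 + 0.184234*0.13
        = 0.277307 + 0.023950 = 0.301257
Configurations with actual fire contribute 0.023950, so
  P(actual fire | ¬detector, burnt toast) = 0.023950 / 0.301257 ≈ 0.0795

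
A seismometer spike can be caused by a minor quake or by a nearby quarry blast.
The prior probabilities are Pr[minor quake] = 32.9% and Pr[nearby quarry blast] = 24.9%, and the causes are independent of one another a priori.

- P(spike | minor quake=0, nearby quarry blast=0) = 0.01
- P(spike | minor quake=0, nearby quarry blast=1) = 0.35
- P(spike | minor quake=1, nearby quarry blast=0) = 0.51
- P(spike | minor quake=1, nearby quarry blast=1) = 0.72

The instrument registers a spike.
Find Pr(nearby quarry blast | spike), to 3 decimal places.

P(spike) = 0.01·0.671·0.751 + 0.35·0.671·0.249 + 0.51·0.329·0.751 + 0.72·0.329·0.249 = 0.005039 + 0.058478 + 0.126010 + 0.058983 = 0.248510
Restricting to configurations with nearby quarry blast present: 0.058478 + 0.058983 = 0.117461.
P(nearby quarry blast | spike) = 0.117461 / 0.248510 ≈ 0.473

Pr(nearby quarry blast | spike) ≈ 0.473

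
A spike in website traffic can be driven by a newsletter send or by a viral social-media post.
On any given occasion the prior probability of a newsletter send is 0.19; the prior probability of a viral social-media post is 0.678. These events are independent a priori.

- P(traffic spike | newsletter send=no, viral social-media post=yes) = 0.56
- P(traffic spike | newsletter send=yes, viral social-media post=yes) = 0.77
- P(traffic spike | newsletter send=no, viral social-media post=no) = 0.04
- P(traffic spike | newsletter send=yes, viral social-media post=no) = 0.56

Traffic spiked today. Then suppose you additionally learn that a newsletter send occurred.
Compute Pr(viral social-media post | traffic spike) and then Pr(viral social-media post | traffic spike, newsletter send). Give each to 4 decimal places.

Pr(viral social-media post | traffic spike) ≈ 0.9010; Pr(viral social-media post | traffic spike, newsletter send) ≈ 0.7433

P(traffic spike) = 0.04*0.81*0.322 + 0.56*0.81*0.678 + 0.56*0.19*0.322 + 0.77*0.19*0.678 = 0.010433 + 0.307541 + 0.034261 + 0.099191 = 0.451426
The viral social-media post-present share is 0.307541 + 0.099191 = 0.406732.
So P(viral social-media post | traffic spike) = 0.406732/0.451426 ≈ 0.9010.

Now also conditioning on newsletter send=true:
P(traffic spike | newsletter send) = 0.56*0.322 + 0.77*0.678 = 0.180320 + 0.522060 = 0.702380
The viral social-media post-present share is 0.77*0.678 = 0.522060.
P(viral social-media post | traffic spike, newsletter send) = 0.522060 / 0.702380 ≈ 0.7433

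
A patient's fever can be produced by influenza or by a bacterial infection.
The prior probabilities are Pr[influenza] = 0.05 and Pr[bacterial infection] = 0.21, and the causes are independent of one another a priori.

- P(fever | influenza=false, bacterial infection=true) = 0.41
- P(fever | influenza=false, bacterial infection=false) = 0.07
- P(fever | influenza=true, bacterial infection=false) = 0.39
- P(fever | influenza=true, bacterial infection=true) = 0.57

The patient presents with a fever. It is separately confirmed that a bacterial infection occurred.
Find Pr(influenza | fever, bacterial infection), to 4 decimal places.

Pr(influenza | fever, bacterial infection) ≈ 0.0682

Numerator (weight on configurations with influenza): 0.57×0.05 = 0.028500
Denominator P(fever | bacterial infection): 0.41×0.95 + 0.57×0.05 = 0.418000
Posterior = 0.028500 / 0.418000 ≈ 0.0682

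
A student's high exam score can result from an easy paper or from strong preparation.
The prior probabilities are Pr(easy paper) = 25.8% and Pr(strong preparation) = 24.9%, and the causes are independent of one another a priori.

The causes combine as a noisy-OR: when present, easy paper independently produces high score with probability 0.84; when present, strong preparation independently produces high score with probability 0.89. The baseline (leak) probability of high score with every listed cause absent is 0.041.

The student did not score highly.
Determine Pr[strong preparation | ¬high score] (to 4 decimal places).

Under noisy-OR, P(high score | causes) = 1 − (1−0.041)·∏(1−qᵢ) over the active causes.
Enumerate the 4 (easy paper, strong preparation) configurations and weight by the priors:
  P(¬high score) = 0.959*0.742*0.751 + 0.10549*0.742*0.249 + 0.15344*0.258*0.751 + 0.016878*0.258*0.249
        = 0.534395 + 0.019490 + 0.029730 + 0.001084 = 0.584699
The terms with strong preparation present sum to 0.020574, so
  P(strong preparation | ¬high score) = 0.020574 / 0.584699 ≈ 0.0352

Pr[strong preparation | ¬high score] ≈ 0.0352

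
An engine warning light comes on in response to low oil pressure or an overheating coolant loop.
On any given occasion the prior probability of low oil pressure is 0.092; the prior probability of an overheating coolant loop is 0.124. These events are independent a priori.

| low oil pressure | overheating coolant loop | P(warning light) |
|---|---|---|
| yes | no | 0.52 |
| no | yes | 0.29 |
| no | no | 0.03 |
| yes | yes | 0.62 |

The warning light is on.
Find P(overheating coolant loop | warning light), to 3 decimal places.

Sum P(warning light|·) weighted by the priors over the 4 (low oil pressure, overheating coolant loop) configurations:
  P(warning light) = 0.03×0.908×0.876 + 0.29×0.908×0.124 + 0.52×0.092×0.876 + 0.62×0.092×0.124
        = 0.023862 + 0.032652 + 0.041908 + 0.007073 = 0.105495
Keeping only the overheating coolant loop-present terms gives 0.039725, so
  P(overheating coolant loop | warning light) = 0.039725 / 0.105495 ≈ 0.377

P(overheating coolant loop | warning light) ≈ 0.377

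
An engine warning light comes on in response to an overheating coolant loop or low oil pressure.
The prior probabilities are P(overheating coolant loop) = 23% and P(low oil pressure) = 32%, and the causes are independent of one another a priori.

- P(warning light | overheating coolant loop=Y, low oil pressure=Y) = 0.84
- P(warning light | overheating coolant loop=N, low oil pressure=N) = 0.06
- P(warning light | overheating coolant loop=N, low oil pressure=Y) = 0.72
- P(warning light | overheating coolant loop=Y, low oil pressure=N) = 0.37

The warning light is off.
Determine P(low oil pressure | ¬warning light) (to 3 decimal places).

P(¬warning light) = 0.94·0.77·0.68 + 0.28·0.77·0.32 + 0.63·0.23·0.68 + 0.16·0.23·0.32 = 0.492184 + 0.068992 + 0.098532 + 0.011776 = 0.671484
Restricting to configurations with low oil pressure present: 0.068992 + 0.011776 = 0.080768.
Hence the posterior is 0.080768/0.671484 ≈ 0.120.

P(low oil pressure | ¬warning light) ≈ 0.120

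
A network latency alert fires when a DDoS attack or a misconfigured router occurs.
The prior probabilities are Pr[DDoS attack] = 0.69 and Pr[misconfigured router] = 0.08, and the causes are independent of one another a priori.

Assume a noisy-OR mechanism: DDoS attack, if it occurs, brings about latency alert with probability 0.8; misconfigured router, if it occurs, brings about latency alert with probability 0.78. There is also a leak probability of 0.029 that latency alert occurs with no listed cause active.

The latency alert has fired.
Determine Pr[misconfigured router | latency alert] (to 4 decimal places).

Under noisy-OR, P(latency alert | causes) = 1 − (1−0.029)·∏(1−qᵢ) over the active causes.
P(latency alert) = 0.029*0.31*0.92 + 0.78638*0.31*0.08 + 0.8058*0.69*0.92 + 0.957276*0.69*0.08 = 0.008271 + 0.019502 + 0.511522 + 0.052842 = 0.592137
The misconfigured router-present share is 0.019502 + 0.052842 = 0.072344.
P(misconfigured router | latency alert) = 0.072344 / 0.592137 ≈ 0.1222

Pr[misconfigured router | latency alert] ≈ 0.1222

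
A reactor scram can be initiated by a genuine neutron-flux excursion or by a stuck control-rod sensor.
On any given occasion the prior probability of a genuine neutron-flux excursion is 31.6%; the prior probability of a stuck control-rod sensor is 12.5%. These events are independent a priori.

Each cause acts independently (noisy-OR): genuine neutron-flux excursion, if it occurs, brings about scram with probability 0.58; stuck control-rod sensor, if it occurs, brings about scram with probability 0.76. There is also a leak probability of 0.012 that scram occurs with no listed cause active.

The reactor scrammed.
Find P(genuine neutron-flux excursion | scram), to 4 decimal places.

Under noisy-OR, P(scram | causes) = 1 − (1−0.012)·∏(1−qᵢ) over the active causes.
For the numerator, keep only genuine neutron-flux excursion=true terms: 0.161764 + 0.035566 = 0.197330
The normalizing constant is 0.012·0.684·0.875 + 0.76288·0.684·0.125 + 0.58504·0.316·0.875 + 0.90041·0.316·0.125 = 0.269738
P(genuine neutron-flux excursion | scram) = 0.197330/0.269738 ≈ 0.7316

P(genuine neutron-flux excursion | scram) ≈ 0.7316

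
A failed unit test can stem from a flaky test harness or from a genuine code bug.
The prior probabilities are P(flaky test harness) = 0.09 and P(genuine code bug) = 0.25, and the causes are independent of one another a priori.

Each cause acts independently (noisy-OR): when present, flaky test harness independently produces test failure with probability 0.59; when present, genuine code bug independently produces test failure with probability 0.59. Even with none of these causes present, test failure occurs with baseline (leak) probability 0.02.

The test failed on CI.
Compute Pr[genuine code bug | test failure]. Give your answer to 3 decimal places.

Pr[genuine code bug | test failure] ≈ 0.741

Under noisy-OR, P(test failure | causes) = 1 − (1−0.02)·∏(1−qᵢ) over the active causes.
For the numerator, keep only genuine code bug=true terms: 0.136091 + 0.018793 = 0.154884
Denominator P(test failure): 0.02·0.91·0.75 + 0.5982·0.91·0.25 + 0.5982·0.09·0.75 + 0.835262·0.09·0.25 = 0.208912
P(genuine code bug | test failure) = 0.154884/0.208912 ≈ 0.741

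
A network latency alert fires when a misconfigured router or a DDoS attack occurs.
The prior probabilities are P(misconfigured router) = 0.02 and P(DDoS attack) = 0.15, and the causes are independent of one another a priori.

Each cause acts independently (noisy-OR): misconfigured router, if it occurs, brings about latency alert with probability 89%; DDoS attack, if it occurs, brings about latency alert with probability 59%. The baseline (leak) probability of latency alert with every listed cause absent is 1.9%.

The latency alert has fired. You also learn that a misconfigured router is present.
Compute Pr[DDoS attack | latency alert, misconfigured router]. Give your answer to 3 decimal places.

Pr[DDoS attack | latency alert, misconfigured router] ≈ 0.159

Under noisy-OR, P(latency alert | causes) = 1 − (1−0.019)·∏(1−qᵢ) over the active causes.
Numerator (weight on configurations with DDoS attack): 0.955757·0.15 = 0.143364
The normalizing constant is 0.89209·0.85 + 0.955757·0.15 = 0.901641
Posterior = 0.143364 / 0.901641 ≈ 0.159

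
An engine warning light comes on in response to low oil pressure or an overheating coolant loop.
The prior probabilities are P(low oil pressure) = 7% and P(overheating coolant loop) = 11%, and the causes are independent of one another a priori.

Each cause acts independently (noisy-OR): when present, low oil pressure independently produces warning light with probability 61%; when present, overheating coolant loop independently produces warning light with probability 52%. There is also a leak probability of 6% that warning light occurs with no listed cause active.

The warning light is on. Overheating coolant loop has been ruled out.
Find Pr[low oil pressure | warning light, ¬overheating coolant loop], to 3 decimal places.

Under noisy-OR, P(warning light | causes) = 1 − (1−0.06)·∏(1−qᵢ) over the active causes.
By total probability over both values of low oil pressure:
  P(warning light | ¬overheating coolant loop) = 0.06*0.93 + 0.6334*0.07
        = 0.055800 + 0.044338 = 0.100138
Configurations with low oil pressure contribute 0.044338, so
  P(low oil pressure | warning light, ¬overheating coolant loop) = 0.044338 / 0.100138 ≈ 0.443

Pr[low oil pressure | warning light, ¬overheating coolant loop] ≈ 0.443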